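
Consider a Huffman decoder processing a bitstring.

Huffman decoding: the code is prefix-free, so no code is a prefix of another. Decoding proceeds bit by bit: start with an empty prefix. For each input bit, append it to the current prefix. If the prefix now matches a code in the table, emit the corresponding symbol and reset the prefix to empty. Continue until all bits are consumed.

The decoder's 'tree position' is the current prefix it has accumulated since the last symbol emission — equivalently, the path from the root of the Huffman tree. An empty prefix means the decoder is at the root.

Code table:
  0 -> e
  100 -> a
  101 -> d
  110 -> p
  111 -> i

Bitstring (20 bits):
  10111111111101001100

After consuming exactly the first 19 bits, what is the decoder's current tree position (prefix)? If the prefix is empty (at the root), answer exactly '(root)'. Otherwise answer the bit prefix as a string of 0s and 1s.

Bit 0: prefix='1' (no match yet)
Bit 1: prefix='10' (no match yet)
Bit 2: prefix='101' -> emit 'd', reset
Bit 3: prefix='1' (no match yet)
Bit 4: prefix='11' (no match yet)
Bit 5: prefix='111' -> emit 'i', reset
Bit 6: prefix='1' (no match yet)
Bit 7: prefix='11' (no match yet)
Bit 8: prefix='111' -> emit 'i', reset
Bit 9: prefix='1' (no match yet)
Bit 10: prefix='11' (no match yet)
Bit 11: prefix='111' -> emit 'i', reset
Bit 12: prefix='0' -> emit 'e', reset
Bit 13: prefix='1' (no match yet)
Bit 14: prefix='10' (no match yet)
Bit 15: prefix='100' -> emit 'a', reset
Bit 16: prefix='1' (no match yet)
Bit 17: prefix='11' (no match yet)
Bit 18: prefix='110' -> emit 'p', reset

Answer: (root)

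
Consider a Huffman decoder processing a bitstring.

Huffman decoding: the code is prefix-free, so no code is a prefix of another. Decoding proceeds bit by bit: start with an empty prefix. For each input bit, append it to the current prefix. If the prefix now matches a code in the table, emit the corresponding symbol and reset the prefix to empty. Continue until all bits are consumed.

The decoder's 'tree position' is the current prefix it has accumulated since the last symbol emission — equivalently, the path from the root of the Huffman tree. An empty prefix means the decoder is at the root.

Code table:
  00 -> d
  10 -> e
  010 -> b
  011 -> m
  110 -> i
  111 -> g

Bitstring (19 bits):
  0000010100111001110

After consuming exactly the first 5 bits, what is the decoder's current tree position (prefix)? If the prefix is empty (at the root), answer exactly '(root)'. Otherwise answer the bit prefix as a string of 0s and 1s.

Answer: 0

Derivation:
Bit 0: prefix='0' (no match yet)
Bit 1: prefix='00' -> emit 'd', reset
Bit 2: prefix='0' (no match yet)
Bit 3: prefix='00' -> emit 'd', reset
Bit 4: prefix='0' (no match yet)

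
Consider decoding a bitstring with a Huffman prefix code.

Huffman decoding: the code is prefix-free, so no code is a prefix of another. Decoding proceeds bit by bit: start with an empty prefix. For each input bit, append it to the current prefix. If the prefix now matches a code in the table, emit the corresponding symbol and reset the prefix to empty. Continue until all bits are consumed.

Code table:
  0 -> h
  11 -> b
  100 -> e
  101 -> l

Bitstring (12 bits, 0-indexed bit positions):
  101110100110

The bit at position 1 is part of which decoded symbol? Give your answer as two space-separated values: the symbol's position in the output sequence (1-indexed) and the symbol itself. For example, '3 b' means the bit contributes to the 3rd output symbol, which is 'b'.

Answer: 1 l

Derivation:
Bit 0: prefix='1' (no match yet)
Bit 1: prefix='10' (no match yet)
Bit 2: prefix='101' -> emit 'l', reset
Bit 3: prefix='1' (no match yet)
Bit 4: prefix='11' -> emit 'b', reset
Bit 5: prefix='0' -> emit 'h', reset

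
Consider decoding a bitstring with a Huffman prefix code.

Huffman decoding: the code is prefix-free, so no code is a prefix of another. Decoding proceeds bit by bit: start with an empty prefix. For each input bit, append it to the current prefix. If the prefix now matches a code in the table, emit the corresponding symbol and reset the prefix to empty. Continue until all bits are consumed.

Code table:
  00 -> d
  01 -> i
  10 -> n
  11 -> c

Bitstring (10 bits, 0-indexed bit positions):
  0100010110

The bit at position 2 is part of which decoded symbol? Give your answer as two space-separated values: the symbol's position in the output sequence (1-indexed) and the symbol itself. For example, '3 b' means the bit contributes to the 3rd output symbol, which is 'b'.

Bit 0: prefix='0' (no match yet)
Bit 1: prefix='01' -> emit 'i', reset
Bit 2: prefix='0' (no match yet)
Bit 3: prefix='00' -> emit 'd', reset
Bit 4: prefix='0' (no match yet)
Bit 5: prefix='01' -> emit 'i', reset
Bit 6: prefix='0' (no match yet)

Answer: 2 d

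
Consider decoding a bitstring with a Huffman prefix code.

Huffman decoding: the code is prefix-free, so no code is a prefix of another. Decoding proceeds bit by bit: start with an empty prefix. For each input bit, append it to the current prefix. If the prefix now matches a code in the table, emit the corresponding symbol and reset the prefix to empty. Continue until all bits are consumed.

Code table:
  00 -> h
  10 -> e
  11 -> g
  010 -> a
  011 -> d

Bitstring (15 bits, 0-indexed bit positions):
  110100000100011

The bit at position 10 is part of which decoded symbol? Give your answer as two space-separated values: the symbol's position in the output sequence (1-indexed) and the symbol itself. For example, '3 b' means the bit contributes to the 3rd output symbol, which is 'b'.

Answer: 5 e

Derivation:
Bit 0: prefix='1' (no match yet)
Bit 1: prefix='11' -> emit 'g', reset
Bit 2: prefix='0' (no match yet)
Bit 3: prefix='01' (no match yet)
Bit 4: prefix='010' -> emit 'a', reset
Bit 5: prefix='0' (no match yet)
Bit 6: prefix='00' -> emit 'h', reset
Bit 7: prefix='0' (no match yet)
Bit 8: prefix='00' -> emit 'h', reset
Bit 9: prefix='1' (no match yet)
Bit 10: prefix='10' -> emit 'e', reset
Bit 11: prefix='0' (no match yet)
Bit 12: prefix='00' -> emit 'h', reset
Bit 13: prefix='1' (no match yet)
Bit 14: prefix='11' -> emit 'g', reset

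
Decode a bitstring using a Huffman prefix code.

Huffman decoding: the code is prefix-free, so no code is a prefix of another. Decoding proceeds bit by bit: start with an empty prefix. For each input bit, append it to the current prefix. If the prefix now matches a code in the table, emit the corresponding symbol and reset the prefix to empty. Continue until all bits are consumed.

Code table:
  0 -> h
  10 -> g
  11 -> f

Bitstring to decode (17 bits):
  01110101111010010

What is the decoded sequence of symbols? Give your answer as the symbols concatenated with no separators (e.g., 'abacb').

Bit 0: prefix='0' -> emit 'h', reset
Bit 1: prefix='1' (no match yet)
Bit 2: prefix='11' -> emit 'f', reset
Bit 3: prefix='1' (no match yet)
Bit 4: prefix='10' -> emit 'g', reset
Bit 5: prefix='1' (no match yet)
Bit 6: prefix='10' -> emit 'g', reset
Bit 7: prefix='1' (no match yet)
Bit 8: prefix='11' -> emit 'f', reset
Bit 9: prefix='1' (no match yet)
Bit 10: prefix='11' -> emit 'f', reset
Bit 11: prefix='0' -> emit 'h', reset
Bit 12: prefix='1' (no match yet)
Bit 13: prefix='10' -> emit 'g', reset
Bit 14: prefix='0' -> emit 'h', reset
Bit 15: prefix='1' (no match yet)
Bit 16: prefix='10' -> emit 'g', reset

Answer: hfggffhghg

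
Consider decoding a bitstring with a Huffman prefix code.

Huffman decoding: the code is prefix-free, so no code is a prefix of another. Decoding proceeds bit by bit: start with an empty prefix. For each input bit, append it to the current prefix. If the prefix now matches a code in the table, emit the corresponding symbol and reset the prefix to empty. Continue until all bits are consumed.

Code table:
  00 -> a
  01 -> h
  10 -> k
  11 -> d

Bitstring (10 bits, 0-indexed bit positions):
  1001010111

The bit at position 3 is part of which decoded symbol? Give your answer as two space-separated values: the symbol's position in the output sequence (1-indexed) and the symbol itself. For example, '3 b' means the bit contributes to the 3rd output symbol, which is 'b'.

Answer: 2 h

Derivation:
Bit 0: prefix='1' (no match yet)
Bit 1: prefix='10' -> emit 'k', reset
Bit 2: prefix='0' (no match yet)
Bit 3: prefix='01' -> emit 'h', reset
Bit 4: prefix='0' (no match yet)
Bit 5: prefix='01' -> emit 'h', reset
Bit 6: prefix='0' (no match yet)
Bit 7: prefix='01' -> emit 'h', reset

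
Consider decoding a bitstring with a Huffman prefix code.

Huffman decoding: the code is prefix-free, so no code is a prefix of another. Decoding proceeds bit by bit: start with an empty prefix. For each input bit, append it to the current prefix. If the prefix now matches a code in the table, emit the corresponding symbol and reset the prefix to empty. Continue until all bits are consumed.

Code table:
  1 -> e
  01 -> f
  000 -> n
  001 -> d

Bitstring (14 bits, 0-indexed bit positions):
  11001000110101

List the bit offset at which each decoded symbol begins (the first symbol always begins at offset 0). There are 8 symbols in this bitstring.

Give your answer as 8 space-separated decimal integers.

Bit 0: prefix='1' -> emit 'e', reset
Bit 1: prefix='1' -> emit 'e', reset
Bit 2: prefix='0' (no match yet)
Bit 3: prefix='00' (no match yet)
Bit 4: prefix='001' -> emit 'd', reset
Bit 5: prefix='0' (no match yet)
Bit 6: prefix='00' (no match yet)
Bit 7: prefix='000' -> emit 'n', reset
Bit 8: prefix='1' -> emit 'e', reset
Bit 9: prefix='1' -> emit 'e', reset
Bit 10: prefix='0' (no match yet)
Bit 11: prefix='01' -> emit 'f', reset
Bit 12: prefix='0' (no match yet)
Bit 13: prefix='01' -> emit 'f', reset

Answer: 0 1 2 5 8 9 10 12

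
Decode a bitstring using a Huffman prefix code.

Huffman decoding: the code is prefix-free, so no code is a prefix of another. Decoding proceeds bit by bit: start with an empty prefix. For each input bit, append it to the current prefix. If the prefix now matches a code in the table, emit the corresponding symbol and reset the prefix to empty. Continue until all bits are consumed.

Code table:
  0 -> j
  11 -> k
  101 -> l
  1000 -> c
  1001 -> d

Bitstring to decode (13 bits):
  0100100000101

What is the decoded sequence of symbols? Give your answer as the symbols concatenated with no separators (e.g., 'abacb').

Answer: jdjjjjjl

Derivation:
Bit 0: prefix='0' -> emit 'j', reset
Bit 1: prefix='1' (no match yet)
Bit 2: prefix='10' (no match yet)
Bit 3: prefix='100' (no match yet)
Bit 4: prefix='1001' -> emit 'd', reset
Bit 5: prefix='0' -> emit 'j', reset
Bit 6: prefix='0' -> emit 'j', reset
Bit 7: prefix='0' -> emit 'j', reset
Bit 8: prefix='0' -> emit 'j', reset
Bit 9: prefix='0' -> emit 'j', reset
Bit 10: prefix='1' (no match yet)
Bit 11: prefix='10' (no match yet)
Bit 12: prefix='101' -> emit 'l', reset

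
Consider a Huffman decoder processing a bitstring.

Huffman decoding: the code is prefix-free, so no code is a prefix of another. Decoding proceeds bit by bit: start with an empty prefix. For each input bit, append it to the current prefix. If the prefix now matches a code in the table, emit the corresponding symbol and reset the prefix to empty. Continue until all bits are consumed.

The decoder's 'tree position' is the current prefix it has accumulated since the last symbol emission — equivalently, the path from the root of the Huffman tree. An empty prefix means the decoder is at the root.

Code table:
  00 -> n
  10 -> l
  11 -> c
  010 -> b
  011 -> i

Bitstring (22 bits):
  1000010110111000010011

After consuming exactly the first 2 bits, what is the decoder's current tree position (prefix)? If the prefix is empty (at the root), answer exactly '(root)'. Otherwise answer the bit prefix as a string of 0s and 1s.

Bit 0: prefix='1' (no match yet)
Bit 1: prefix='10' -> emit 'l', reset

Answer: (root)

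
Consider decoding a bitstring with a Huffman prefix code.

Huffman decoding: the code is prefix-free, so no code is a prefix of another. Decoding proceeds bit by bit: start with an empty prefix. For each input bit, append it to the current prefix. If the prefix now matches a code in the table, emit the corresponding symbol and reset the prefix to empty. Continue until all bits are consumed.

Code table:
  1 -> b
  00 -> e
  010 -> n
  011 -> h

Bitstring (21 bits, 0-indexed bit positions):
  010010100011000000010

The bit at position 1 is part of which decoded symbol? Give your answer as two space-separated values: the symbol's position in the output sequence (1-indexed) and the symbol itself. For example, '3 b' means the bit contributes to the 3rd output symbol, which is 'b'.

Bit 0: prefix='0' (no match yet)
Bit 1: prefix='01' (no match yet)
Bit 2: prefix='010' -> emit 'n', reset
Bit 3: prefix='0' (no match yet)
Bit 4: prefix='01' (no match yet)
Bit 5: prefix='010' -> emit 'n', reset

Answer: 1 n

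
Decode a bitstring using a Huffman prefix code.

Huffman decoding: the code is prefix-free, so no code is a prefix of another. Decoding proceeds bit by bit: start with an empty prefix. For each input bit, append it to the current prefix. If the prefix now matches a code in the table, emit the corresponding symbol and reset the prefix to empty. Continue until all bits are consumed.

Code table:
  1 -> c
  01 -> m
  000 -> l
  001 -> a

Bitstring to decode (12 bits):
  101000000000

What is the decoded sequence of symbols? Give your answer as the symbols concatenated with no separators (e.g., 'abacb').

Bit 0: prefix='1' -> emit 'c', reset
Bit 1: prefix='0' (no match yet)
Bit 2: prefix='01' -> emit 'm', reset
Bit 3: prefix='0' (no match yet)
Bit 4: prefix='00' (no match yet)
Bit 5: prefix='000' -> emit 'l', reset
Bit 6: prefix='0' (no match yet)
Bit 7: prefix='00' (no match yet)
Bit 8: prefix='000' -> emit 'l', reset
Bit 9: prefix='0' (no match yet)
Bit 10: prefix='00' (no match yet)
Bit 11: prefix='000' -> emit 'l', reset

Answer: cmlll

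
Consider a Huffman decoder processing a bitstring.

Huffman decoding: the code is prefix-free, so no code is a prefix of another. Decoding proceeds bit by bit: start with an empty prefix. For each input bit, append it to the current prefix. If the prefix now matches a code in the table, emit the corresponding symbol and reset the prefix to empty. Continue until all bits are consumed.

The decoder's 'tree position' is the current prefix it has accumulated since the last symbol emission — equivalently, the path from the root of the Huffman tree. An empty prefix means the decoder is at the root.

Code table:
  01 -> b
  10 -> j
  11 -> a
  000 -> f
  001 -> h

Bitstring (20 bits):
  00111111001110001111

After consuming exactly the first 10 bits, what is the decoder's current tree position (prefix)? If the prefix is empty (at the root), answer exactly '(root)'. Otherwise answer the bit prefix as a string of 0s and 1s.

Answer: 0

Derivation:
Bit 0: prefix='0' (no match yet)
Bit 1: prefix='00' (no match yet)
Bit 2: prefix='001' -> emit 'h', reset
Bit 3: prefix='1' (no match yet)
Bit 4: prefix='11' -> emit 'a', reset
Bit 5: prefix='1' (no match yet)
Bit 6: prefix='11' -> emit 'a', reset
Bit 7: prefix='1' (no match yet)
Bit 8: prefix='10' -> emit 'j', reset
Bit 9: prefix='0' (no match yet)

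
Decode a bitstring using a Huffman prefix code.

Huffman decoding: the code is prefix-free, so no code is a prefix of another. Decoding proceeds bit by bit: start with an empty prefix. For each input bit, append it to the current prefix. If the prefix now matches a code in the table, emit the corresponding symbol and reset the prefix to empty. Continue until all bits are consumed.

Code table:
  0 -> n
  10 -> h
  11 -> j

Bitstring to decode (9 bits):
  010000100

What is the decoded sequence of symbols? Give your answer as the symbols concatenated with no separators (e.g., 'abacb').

Bit 0: prefix='0' -> emit 'n', reset
Bit 1: prefix='1' (no match yet)
Bit 2: prefix='10' -> emit 'h', reset
Bit 3: prefix='0' -> emit 'n', reset
Bit 4: prefix='0' -> emit 'n', reset
Bit 5: prefix='0' -> emit 'n', reset
Bit 6: prefix='1' (no match yet)
Bit 7: prefix='10' -> emit 'h', reset
Bit 8: prefix='0' -> emit 'n', reset

Answer: nhnnnhn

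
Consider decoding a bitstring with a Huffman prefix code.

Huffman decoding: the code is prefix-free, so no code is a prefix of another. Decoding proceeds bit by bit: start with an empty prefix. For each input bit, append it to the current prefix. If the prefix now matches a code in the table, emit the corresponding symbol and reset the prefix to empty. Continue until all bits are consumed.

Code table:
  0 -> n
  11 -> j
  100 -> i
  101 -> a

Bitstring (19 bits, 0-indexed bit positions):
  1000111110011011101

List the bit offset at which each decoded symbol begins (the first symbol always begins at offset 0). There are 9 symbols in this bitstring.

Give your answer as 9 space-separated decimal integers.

Answer: 0 3 4 6 8 11 13 14 16

Derivation:
Bit 0: prefix='1' (no match yet)
Bit 1: prefix='10' (no match yet)
Bit 2: prefix='100' -> emit 'i', reset
Bit 3: prefix='0' -> emit 'n', reset
Bit 4: prefix='1' (no match yet)
Bit 5: prefix='11' -> emit 'j', reset
Bit 6: prefix='1' (no match yet)
Bit 7: prefix='11' -> emit 'j', reset
Bit 8: prefix='1' (no match yet)
Bit 9: prefix='10' (no match yet)
Bit 10: prefix='100' -> emit 'i', reset
Bit 11: prefix='1' (no match yet)
Bit 12: prefix='11' -> emit 'j', reset
Bit 13: prefix='0' -> emit 'n', reset
Bit 14: prefix='1' (no match yet)
Bit 15: prefix='11' -> emit 'j', reset
Bit 16: prefix='1' (no match yet)
Bit 17: prefix='10' (no match yet)
Bit 18: prefix='101' -> emit 'a', reset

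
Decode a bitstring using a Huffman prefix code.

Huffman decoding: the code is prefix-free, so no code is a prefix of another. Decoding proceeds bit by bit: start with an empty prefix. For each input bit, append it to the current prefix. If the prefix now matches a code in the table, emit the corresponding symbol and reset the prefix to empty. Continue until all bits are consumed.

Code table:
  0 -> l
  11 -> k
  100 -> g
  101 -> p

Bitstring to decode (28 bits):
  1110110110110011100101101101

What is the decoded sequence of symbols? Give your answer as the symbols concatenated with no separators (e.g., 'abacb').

Bit 0: prefix='1' (no match yet)
Bit 1: prefix='11' -> emit 'k', reset
Bit 2: prefix='1' (no match yet)
Bit 3: prefix='10' (no match yet)
Bit 4: prefix='101' -> emit 'p', reset
Bit 5: prefix='1' (no match yet)
Bit 6: prefix='10' (no match yet)
Bit 7: prefix='101' -> emit 'p', reset
Bit 8: prefix='1' (no match yet)
Bit 9: prefix='10' (no match yet)
Bit 10: prefix='101' -> emit 'p', reset
Bit 11: prefix='1' (no match yet)
Bit 12: prefix='10' (no match yet)
Bit 13: prefix='100' -> emit 'g', reset
Bit 14: prefix='1' (no match yet)
Bit 15: prefix='11' -> emit 'k', reset
Bit 16: prefix='1' (no match yet)
Bit 17: prefix='10' (no match yet)
Bit 18: prefix='100' -> emit 'g', reset
Bit 19: prefix='1' (no match yet)
Bit 20: prefix='10' (no match yet)
Bit 21: prefix='101' -> emit 'p', reset
Bit 22: prefix='1' (no match yet)
Bit 23: prefix='10' (no match yet)
Bit 24: prefix='101' -> emit 'p', reset
Bit 25: prefix='1' (no match yet)
Bit 26: prefix='10' (no match yet)
Bit 27: prefix='101' -> emit 'p', reset

Answer: kpppgkgppp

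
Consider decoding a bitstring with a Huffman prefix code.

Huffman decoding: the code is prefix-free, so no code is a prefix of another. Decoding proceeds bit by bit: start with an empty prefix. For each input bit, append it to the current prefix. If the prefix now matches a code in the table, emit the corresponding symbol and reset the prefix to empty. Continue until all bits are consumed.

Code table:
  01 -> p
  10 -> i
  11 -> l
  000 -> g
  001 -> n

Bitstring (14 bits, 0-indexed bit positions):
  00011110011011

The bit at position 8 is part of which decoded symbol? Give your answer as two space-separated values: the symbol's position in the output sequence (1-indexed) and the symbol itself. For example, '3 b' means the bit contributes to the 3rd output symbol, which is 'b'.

Bit 0: prefix='0' (no match yet)
Bit 1: prefix='00' (no match yet)
Bit 2: prefix='000' -> emit 'g', reset
Bit 3: prefix='1' (no match yet)
Bit 4: prefix='11' -> emit 'l', reset
Bit 5: prefix='1' (no match yet)
Bit 6: prefix='11' -> emit 'l', reset
Bit 7: prefix='0' (no match yet)
Bit 8: prefix='00' (no match yet)
Bit 9: prefix='001' -> emit 'n', reset
Bit 10: prefix='1' (no match yet)
Bit 11: prefix='10' -> emit 'i', reset
Bit 12: prefix='1' (no match yet)

Answer: 4 n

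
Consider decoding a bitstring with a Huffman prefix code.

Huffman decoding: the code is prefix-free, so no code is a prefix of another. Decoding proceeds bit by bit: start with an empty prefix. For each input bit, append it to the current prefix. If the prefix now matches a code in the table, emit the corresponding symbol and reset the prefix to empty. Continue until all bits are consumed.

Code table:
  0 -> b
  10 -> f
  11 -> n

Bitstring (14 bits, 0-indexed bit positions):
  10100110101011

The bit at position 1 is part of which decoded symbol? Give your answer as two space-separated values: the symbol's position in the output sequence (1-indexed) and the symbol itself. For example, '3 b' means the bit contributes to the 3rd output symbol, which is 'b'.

Answer: 1 f

Derivation:
Bit 0: prefix='1' (no match yet)
Bit 1: prefix='10' -> emit 'f', reset
Bit 2: prefix='1' (no match yet)
Bit 3: prefix='10' -> emit 'f', reset
Bit 4: prefix='0' -> emit 'b', reset
Bit 5: prefix='1' (no match yet)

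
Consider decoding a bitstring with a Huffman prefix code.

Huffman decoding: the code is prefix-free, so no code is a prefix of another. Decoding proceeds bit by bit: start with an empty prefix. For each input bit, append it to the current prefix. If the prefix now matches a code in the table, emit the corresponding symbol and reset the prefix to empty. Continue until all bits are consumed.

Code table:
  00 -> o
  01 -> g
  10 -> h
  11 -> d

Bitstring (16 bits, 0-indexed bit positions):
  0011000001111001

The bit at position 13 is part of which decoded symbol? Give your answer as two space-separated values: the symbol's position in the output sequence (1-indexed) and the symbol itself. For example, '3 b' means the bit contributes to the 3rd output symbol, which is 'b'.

Bit 0: prefix='0' (no match yet)
Bit 1: prefix='00' -> emit 'o', reset
Bit 2: prefix='1' (no match yet)
Bit 3: prefix='11' -> emit 'd', reset
Bit 4: prefix='0' (no match yet)
Bit 5: prefix='00' -> emit 'o', reset
Bit 6: prefix='0' (no match yet)
Bit 7: prefix='00' -> emit 'o', reset
Bit 8: prefix='0' (no match yet)
Bit 9: prefix='01' -> emit 'g', reset
Bit 10: prefix='1' (no match yet)
Bit 11: prefix='11' -> emit 'd', reset
Bit 12: prefix='1' (no match yet)
Bit 13: prefix='10' -> emit 'h', reset
Bit 14: prefix='0' (no match yet)
Bit 15: prefix='01' -> emit 'g', reset

Answer: 7 h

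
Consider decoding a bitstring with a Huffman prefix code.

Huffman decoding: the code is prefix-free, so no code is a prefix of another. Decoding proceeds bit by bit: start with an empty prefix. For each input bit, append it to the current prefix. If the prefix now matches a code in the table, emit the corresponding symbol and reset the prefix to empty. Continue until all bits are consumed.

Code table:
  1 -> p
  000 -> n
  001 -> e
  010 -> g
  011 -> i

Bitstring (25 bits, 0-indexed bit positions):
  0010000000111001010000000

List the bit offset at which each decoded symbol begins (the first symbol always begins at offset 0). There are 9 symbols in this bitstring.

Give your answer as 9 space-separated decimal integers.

Bit 0: prefix='0' (no match yet)
Bit 1: prefix='00' (no match yet)
Bit 2: prefix='001' -> emit 'e', reset
Bit 3: prefix='0' (no match yet)
Bit 4: prefix='00' (no match yet)
Bit 5: prefix='000' -> emit 'n', reset
Bit 6: prefix='0' (no match yet)
Bit 7: prefix='00' (no match yet)
Bit 8: prefix='000' -> emit 'n', reset
Bit 9: prefix='0' (no match yet)
Bit 10: prefix='01' (no match yet)
Bit 11: prefix='011' -> emit 'i', reset
Bit 12: prefix='1' -> emit 'p', reset
Bit 13: prefix='0' (no match yet)
Bit 14: prefix='00' (no match yet)
Bit 15: prefix='001' -> emit 'e', reset
Bit 16: prefix='0' (no match yet)
Bit 17: prefix='01' (no match yet)
Bit 18: prefix='010' -> emit 'g', reset
Bit 19: prefix='0' (no match yet)
Bit 20: prefix='00' (no match yet)
Bit 21: prefix='000' -> emit 'n', reset
Bit 22: prefix='0' (no match yet)
Bit 23: prefix='00' (no match yet)
Bit 24: prefix='000' -> emit 'n', reset

Answer: 0 3 6 9 12 13 16 19 22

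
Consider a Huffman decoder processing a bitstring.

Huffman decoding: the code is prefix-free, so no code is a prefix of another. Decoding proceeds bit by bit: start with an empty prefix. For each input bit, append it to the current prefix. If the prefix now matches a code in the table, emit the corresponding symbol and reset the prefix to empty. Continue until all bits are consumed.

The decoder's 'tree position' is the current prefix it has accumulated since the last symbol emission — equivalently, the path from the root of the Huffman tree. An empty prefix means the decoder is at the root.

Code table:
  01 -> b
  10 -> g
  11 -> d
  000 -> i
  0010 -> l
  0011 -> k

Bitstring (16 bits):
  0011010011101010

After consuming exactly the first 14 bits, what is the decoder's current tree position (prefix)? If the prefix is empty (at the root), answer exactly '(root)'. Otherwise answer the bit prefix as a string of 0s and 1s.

Bit 0: prefix='0' (no match yet)
Bit 1: prefix='00' (no match yet)
Bit 2: prefix='001' (no match yet)
Bit 3: prefix='0011' -> emit 'k', reset
Bit 4: prefix='0' (no match yet)
Bit 5: prefix='01' -> emit 'b', reset
Bit 6: prefix='0' (no match yet)
Bit 7: prefix='00' (no match yet)
Bit 8: prefix='001' (no match yet)
Bit 9: prefix='0011' -> emit 'k', reset
Bit 10: prefix='1' (no match yet)
Bit 11: prefix='10' -> emit 'g', reset
Bit 12: prefix='1' (no match yet)
Bit 13: prefix='10' -> emit 'g', reset

Answer: (root)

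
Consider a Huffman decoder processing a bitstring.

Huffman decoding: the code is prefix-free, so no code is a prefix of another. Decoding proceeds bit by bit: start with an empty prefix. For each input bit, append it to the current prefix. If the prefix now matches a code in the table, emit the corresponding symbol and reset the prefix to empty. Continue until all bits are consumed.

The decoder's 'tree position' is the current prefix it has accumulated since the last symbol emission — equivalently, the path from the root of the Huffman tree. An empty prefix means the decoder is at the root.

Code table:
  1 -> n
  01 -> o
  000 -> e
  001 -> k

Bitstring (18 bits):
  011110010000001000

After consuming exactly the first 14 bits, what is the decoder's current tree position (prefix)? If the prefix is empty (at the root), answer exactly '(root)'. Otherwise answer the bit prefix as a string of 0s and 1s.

Bit 0: prefix='0' (no match yet)
Bit 1: prefix='01' -> emit 'o', reset
Bit 2: prefix='1' -> emit 'n', reset
Bit 3: prefix='1' -> emit 'n', reset
Bit 4: prefix='1' -> emit 'n', reset
Bit 5: prefix='0' (no match yet)
Bit 6: prefix='00' (no match yet)
Bit 7: prefix='001' -> emit 'k', reset
Bit 8: prefix='0' (no match yet)
Bit 9: prefix='00' (no match yet)
Bit 10: prefix='000' -> emit 'e', reset
Bit 11: prefix='0' (no match yet)
Bit 12: prefix='00' (no match yet)
Bit 13: prefix='000' -> emit 'e', reset

Answer: (root)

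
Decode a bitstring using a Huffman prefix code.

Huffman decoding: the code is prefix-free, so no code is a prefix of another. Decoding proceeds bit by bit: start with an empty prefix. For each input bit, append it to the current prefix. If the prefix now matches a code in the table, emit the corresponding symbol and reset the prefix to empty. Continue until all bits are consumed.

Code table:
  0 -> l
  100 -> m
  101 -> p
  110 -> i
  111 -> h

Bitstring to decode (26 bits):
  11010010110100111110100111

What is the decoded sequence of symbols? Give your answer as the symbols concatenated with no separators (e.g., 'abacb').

Answer: imppllhimh

Derivation:
Bit 0: prefix='1' (no match yet)
Bit 1: prefix='11' (no match yet)
Bit 2: prefix='110' -> emit 'i', reset
Bit 3: prefix='1' (no match yet)
Bit 4: prefix='10' (no match yet)
Bit 5: prefix='100' -> emit 'm', reset
Bit 6: prefix='1' (no match yet)
Bit 7: prefix='10' (no match yet)
Bit 8: prefix='101' -> emit 'p', reset
Bit 9: prefix='1' (no match yet)
Bit 10: prefix='10' (no match yet)
Bit 11: prefix='101' -> emit 'p', reset
Bit 12: prefix='0' -> emit 'l', reset
Bit 13: prefix='0' -> emit 'l', reset
Bit 14: prefix='1' (no match yet)
Bit 15: prefix='11' (no match yet)
Bit 16: prefix='111' -> emit 'h', reset
Bit 17: prefix='1' (no match yet)
Bit 18: prefix='11' (no match yet)
Bit 19: prefix='110' -> emit 'i', reset
Bit 20: prefix='1' (no match yet)
Bit 21: prefix='10' (no match yet)
Bit 22: prefix='100' -> emit 'm', reset
Bit 23: prefix='1' (no match yet)
Bit 24: prefix='11' (no match yet)
Bit 25: prefix='111' -> emit 'h', reset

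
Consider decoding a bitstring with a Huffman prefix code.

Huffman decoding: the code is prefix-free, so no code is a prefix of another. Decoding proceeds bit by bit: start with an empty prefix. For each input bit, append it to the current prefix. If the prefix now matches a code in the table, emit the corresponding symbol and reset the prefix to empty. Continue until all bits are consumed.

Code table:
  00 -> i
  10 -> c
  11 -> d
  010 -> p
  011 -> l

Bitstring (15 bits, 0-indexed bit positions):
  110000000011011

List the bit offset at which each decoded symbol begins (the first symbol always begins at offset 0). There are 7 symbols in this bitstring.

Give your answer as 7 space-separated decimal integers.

Answer: 0 2 4 6 8 10 12

Derivation:
Bit 0: prefix='1' (no match yet)
Bit 1: prefix='11' -> emit 'd', reset
Bit 2: prefix='0' (no match yet)
Bit 3: prefix='00' -> emit 'i', reset
Bit 4: prefix='0' (no match yet)
Bit 5: prefix='00' -> emit 'i', reset
Bit 6: prefix='0' (no match yet)
Bit 7: prefix='00' -> emit 'i', reset
Bit 8: prefix='0' (no match yet)
Bit 9: prefix='00' -> emit 'i', reset
Bit 10: prefix='1' (no match yet)
Bit 11: prefix='11' -> emit 'd', reset
Bit 12: prefix='0' (no match yet)
Bit 13: prefix='01' (no match yet)
Bit 14: prefix='011' -> emit 'l', reset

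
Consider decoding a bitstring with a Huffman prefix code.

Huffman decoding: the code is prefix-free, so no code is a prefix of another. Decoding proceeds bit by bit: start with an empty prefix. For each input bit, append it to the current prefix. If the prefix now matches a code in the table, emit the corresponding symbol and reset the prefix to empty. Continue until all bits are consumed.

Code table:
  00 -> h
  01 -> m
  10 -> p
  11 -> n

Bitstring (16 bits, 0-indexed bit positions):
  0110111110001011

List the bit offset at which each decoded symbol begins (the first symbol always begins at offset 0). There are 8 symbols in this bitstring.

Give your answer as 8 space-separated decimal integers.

Bit 0: prefix='0' (no match yet)
Bit 1: prefix='01' -> emit 'm', reset
Bit 2: prefix='1' (no match yet)
Bit 3: prefix='10' -> emit 'p', reset
Bit 4: prefix='1' (no match yet)
Bit 5: prefix='11' -> emit 'n', reset
Bit 6: prefix='1' (no match yet)
Bit 7: prefix='11' -> emit 'n', reset
Bit 8: prefix='1' (no match yet)
Bit 9: prefix='10' -> emit 'p', reset
Bit 10: prefix='0' (no match yet)
Bit 11: prefix='00' -> emit 'h', reset
Bit 12: prefix='1' (no match yet)
Bit 13: prefix='10' -> emit 'p', reset
Bit 14: prefix='1' (no match yet)
Bit 15: prefix='11' -> emit 'n', reset

Answer: 0 2 4 6 8 10 12 14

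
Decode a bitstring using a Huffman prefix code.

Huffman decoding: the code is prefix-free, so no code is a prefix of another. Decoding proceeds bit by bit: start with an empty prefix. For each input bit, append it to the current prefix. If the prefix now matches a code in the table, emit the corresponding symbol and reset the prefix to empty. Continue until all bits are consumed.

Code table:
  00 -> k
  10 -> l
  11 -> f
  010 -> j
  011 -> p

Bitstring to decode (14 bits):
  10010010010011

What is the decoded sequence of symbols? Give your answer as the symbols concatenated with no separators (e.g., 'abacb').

Answer: ljjjp

Derivation:
Bit 0: prefix='1' (no match yet)
Bit 1: prefix='10' -> emit 'l', reset
Bit 2: prefix='0' (no match yet)
Bit 3: prefix='01' (no match yet)
Bit 4: prefix='010' -> emit 'j', reset
Bit 5: prefix='0' (no match yet)
Bit 6: prefix='01' (no match yet)
Bit 7: prefix='010' -> emit 'j', reset
Bit 8: prefix='0' (no match yet)
Bit 9: prefix='01' (no match yet)
Bit 10: prefix='010' -> emit 'j', reset
Bit 11: prefix='0' (no match yet)
Bit 12: prefix='01' (no match yet)
Bit 13: prefix='011' -> emit 'p', reset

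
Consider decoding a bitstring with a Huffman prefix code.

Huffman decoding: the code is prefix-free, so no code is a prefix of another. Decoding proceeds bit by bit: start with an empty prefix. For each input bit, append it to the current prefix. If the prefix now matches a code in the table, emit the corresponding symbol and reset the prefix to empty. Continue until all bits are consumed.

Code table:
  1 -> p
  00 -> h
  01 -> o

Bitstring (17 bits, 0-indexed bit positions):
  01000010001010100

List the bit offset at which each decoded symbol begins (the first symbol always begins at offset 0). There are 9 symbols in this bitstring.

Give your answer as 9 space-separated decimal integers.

Answer: 0 2 4 6 7 9 11 13 15

Derivation:
Bit 0: prefix='0' (no match yet)
Bit 1: prefix='01' -> emit 'o', reset
Bit 2: prefix='0' (no match yet)
Bit 3: prefix='00' -> emit 'h', reset
Bit 4: prefix='0' (no match yet)
Bit 5: prefix='00' -> emit 'h', reset
Bit 6: prefix='1' -> emit 'p', reset
Bit 7: prefix='0' (no match yet)
Bit 8: prefix='00' -> emit 'h', reset
Bit 9: prefix='0' (no match yet)
Bit 10: prefix='01' -> emit 'o', reset
Bit 11: prefix='0' (no match yet)
Bit 12: prefix='01' -> emit 'o', reset
Bit 13: prefix='0' (no match yet)
Bit 14: prefix='01' -> emit 'o', reset
Bit 15: prefix='0' (no match yet)
Bit 16: prefix='00' -> emit 'h', reset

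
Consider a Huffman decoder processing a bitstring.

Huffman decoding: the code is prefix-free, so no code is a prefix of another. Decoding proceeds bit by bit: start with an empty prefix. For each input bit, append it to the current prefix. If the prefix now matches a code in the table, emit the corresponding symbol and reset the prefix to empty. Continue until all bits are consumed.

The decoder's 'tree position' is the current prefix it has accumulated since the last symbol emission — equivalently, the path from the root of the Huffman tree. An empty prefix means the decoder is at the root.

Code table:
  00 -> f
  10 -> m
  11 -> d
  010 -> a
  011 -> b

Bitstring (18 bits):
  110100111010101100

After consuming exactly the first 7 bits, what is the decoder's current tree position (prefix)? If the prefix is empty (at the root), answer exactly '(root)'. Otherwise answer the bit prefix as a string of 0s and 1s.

Bit 0: prefix='1' (no match yet)
Bit 1: prefix='11' -> emit 'd', reset
Bit 2: prefix='0' (no match yet)
Bit 3: prefix='01' (no match yet)
Bit 4: prefix='010' -> emit 'a', reset
Bit 5: prefix='0' (no match yet)
Bit 6: prefix='01' (no match yet)

Answer: 01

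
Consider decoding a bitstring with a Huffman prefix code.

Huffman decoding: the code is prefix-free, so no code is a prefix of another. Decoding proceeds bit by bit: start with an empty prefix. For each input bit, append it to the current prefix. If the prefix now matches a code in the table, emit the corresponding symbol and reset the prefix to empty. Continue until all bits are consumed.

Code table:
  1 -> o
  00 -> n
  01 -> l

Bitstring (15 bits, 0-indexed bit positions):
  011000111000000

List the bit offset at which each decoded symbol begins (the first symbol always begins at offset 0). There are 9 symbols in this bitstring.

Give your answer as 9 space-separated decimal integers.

Answer: 0 2 3 5 7 8 9 11 13

Derivation:
Bit 0: prefix='0' (no match yet)
Bit 1: prefix='01' -> emit 'l', reset
Bit 2: prefix='1' -> emit 'o', reset
Bit 3: prefix='0' (no match yet)
Bit 4: prefix='00' -> emit 'n', reset
Bit 5: prefix='0' (no match yet)
Bit 6: prefix='01' -> emit 'l', reset
Bit 7: prefix='1' -> emit 'o', reset
Bit 8: prefix='1' -> emit 'o', reset
Bit 9: prefix='0' (no match yet)
Bit 10: prefix='00' -> emit 'n', reset
Bit 11: prefix='0' (no match yet)
Bit 12: prefix='00' -> emit 'n', reset
Bit 13: prefix='0' (no match yet)
Bit 14: prefix='00' -> emit 'n', reset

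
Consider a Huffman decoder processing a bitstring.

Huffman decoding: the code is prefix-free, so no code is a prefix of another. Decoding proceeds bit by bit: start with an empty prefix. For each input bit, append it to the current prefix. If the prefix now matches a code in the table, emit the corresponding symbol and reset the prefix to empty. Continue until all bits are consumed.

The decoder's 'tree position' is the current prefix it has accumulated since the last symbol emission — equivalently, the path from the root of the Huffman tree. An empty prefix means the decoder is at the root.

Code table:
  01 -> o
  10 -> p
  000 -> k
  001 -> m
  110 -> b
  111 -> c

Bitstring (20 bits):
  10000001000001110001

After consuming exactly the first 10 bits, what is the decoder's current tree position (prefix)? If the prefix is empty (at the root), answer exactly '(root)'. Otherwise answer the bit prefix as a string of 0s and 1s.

Answer: 00

Derivation:
Bit 0: prefix='1' (no match yet)
Bit 1: prefix='10' -> emit 'p', reset
Bit 2: prefix='0' (no match yet)
Bit 3: prefix='00' (no match yet)
Bit 4: prefix='000' -> emit 'k', reset
Bit 5: prefix='0' (no match yet)
Bit 6: prefix='00' (no match yet)
Bit 7: prefix='001' -> emit 'm', reset
Bit 8: prefix='0' (no match yet)
Bit 9: prefix='00' (no match yet)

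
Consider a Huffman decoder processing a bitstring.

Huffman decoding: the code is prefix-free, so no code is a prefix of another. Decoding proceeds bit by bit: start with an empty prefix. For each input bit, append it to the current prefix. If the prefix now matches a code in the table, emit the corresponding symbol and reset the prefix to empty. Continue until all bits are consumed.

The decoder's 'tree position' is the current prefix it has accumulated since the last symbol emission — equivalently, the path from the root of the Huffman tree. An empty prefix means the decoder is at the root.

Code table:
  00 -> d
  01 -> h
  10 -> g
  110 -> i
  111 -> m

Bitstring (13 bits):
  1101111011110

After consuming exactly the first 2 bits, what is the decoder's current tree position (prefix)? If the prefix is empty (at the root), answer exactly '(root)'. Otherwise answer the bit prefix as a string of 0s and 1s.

Answer: 11

Derivation:
Bit 0: prefix='1' (no match yet)
Bit 1: prefix='11' (no match yet)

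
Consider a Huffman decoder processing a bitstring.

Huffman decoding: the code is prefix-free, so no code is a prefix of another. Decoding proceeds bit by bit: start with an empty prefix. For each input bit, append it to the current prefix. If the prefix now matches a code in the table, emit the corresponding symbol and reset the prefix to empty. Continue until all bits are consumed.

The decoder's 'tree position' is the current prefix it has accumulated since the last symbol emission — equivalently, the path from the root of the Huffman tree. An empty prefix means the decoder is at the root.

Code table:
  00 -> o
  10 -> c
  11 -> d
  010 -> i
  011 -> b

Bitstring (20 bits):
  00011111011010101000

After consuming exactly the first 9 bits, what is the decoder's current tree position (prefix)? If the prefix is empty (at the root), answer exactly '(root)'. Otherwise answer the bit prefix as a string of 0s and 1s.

Bit 0: prefix='0' (no match yet)
Bit 1: prefix='00' -> emit 'o', reset
Bit 2: prefix='0' (no match yet)
Bit 3: prefix='01' (no match yet)
Bit 4: prefix='011' -> emit 'b', reset
Bit 5: prefix='1' (no match yet)
Bit 6: prefix='11' -> emit 'd', reset
Bit 7: prefix='1' (no match yet)
Bit 8: prefix='10' -> emit 'c', reset

Answer: (root)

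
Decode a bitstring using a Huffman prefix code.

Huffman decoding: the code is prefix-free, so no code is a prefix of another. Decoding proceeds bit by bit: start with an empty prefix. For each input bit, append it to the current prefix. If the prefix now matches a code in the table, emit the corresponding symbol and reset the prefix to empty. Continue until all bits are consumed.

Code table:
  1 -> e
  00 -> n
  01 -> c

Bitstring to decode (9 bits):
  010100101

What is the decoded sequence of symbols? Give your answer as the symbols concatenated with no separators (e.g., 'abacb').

Bit 0: prefix='0' (no match yet)
Bit 1: prefix='01' -> emit 'c', reset
Bit 2: prefix='0' (no match yet)
Bit 3: prefix='01' -> emit 'c', reset
Bit 4: prefix='0' (no match yet)
Bit 5: prefix='00' -> emit 'n', reset
Bit 6: prefix='1' -> emit 'e', reset
Bit 7: prefix='0' (no match yet)
Bit 8: prefix='01' -> emit 'c', reset

Answer: ccnec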